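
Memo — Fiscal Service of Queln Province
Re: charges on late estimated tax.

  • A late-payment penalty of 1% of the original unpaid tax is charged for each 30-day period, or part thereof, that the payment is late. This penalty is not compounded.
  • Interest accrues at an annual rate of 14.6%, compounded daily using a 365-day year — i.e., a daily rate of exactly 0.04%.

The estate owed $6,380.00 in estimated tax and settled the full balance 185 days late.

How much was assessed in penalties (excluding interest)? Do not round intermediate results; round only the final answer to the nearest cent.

$446.60

Penalty periods: ⌈185/30⌉ = 7; penalty = 7 × 1% × $6,380.00 = $446.60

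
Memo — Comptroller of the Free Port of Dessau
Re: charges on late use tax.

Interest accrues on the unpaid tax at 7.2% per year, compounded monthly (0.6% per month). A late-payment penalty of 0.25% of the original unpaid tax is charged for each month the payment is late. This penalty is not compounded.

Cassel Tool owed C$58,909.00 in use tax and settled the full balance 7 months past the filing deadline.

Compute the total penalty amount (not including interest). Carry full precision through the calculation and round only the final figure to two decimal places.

Late-payment penalty: 7 × 0.25% × C$58,909.00 = C$1,030.91…

C$1,030.91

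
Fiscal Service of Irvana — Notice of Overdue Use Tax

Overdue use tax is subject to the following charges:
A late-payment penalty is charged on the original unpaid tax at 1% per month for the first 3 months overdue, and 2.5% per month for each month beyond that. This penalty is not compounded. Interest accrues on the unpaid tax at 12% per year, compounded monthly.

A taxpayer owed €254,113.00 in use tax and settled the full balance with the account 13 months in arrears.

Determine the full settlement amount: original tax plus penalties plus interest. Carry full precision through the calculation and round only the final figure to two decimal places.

Penalty, months 1–3: 3 × 1% × €254,113.00 = €7,623.39
Penalty, months 4–13: 10 × 2.5% × €254,113.00 = €63,528.25
Interest (12%/yr ÷ 12 = 1%/month): €254,113.00 × ((1 + 0.01)^13 − 1) = €35,091.2978…
Total = €254,113.00 + €71,151.6400 + €35,091.2978… = €360,355.94

€360,355.94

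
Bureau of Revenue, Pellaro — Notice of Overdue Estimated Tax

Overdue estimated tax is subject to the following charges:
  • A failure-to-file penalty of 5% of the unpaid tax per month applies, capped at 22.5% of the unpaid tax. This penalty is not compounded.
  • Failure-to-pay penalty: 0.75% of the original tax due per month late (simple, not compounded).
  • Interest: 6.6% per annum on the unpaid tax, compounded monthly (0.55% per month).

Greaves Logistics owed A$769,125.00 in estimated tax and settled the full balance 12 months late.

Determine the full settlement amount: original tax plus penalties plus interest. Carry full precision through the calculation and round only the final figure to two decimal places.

Failure-to-file: 12 × 5% × A$769,125.00 = A$461,475.00, capped at 22.5% × A$769,125.00 = A$173,053.13…
Failure-to-pay penalty = 0.75% × A$769,125.00 × 12 mo = A$69,221.25
Interest: A$769,125.00 × ((1 + 0.0055)^12 − 1) = A$769,125.00 × 0.0680336… = A$52,326.3114…
Total = A$769,125.00 + A$242,274.3750 + A$52,326.3114… = A$1,063,725.69

A$1,063,725.69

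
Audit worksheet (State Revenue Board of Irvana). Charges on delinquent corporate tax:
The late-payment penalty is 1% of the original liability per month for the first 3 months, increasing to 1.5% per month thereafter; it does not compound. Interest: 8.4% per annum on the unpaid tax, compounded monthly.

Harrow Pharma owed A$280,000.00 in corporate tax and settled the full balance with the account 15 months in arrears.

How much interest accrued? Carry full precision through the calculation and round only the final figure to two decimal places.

A$30,885.23

Interest (8.4%/yr ÷ 12 = 0.7%/month): A$280,000.00 × ((1 + 0.007)^15 − 1) = A$30,885.2302…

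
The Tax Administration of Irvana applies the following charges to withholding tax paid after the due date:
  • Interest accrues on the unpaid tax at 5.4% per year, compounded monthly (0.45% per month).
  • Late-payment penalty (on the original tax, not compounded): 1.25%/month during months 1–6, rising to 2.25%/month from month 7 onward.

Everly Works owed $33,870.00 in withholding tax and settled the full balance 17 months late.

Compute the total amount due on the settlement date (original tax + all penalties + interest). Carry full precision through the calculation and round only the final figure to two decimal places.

Penalty, months 1–6: 6 × 1.25% × $33,870.00 = $2,540.25
Penalty, months 7–17: 11 × 2.25% × $33,870.00 = $8,382.83…
Interest: $33,870.00 × ((1 + 0.0045)^17 − 1) = $33,870.00 × 0.0793170… = $2,686.4652…
Total = $33,870.00 + $10,923.0750 + $2,686.4652… = $47,479.54

$47,479.54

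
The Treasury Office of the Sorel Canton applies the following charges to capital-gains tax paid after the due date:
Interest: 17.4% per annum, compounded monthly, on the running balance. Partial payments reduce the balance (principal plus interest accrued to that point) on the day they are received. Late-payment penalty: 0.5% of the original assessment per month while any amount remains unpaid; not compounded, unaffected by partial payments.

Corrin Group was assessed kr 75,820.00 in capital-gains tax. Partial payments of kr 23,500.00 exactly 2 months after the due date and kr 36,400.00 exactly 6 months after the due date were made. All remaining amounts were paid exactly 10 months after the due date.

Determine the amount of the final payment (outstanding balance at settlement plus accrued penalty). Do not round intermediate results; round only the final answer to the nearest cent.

Monthly rate = 17.4% ÷ 12 = 1.45%
Balance at month 2: kr 75,820.0000 × (1 + 0.0145)^2 = kr 78,034.7212…
After kr 23,500.00 payment: kr 78,034.7212… − kr 23,500.00 = kr 54,534.7212…
Balance at month 6: kr 54,534.7212… × (1 + 0.0145)^4 = kr 57,767.1980…
After kr 36,400.00 payment: kr 57,767.1980… − kr 36,400.00 = kr 21,367.1980…
Balance at month 10: kr 21,367.1980… × (1 + 0.0145)^4 = kr 22,633.7117…
Penalty: 10 × 0.5% × kr 75,820.00 = kr 3,791.00
Final settlement = outstanding balance + penalty = kr 22,633.7117… + kr 3,791.00 = kr 26,424.71

kr 26,424.71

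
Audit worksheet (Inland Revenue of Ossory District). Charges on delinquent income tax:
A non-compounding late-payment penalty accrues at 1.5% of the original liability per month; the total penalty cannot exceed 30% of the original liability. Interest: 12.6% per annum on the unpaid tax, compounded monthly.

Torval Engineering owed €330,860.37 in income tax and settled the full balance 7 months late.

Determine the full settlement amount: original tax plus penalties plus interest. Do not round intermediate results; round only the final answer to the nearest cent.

€390,698.52

Penalty: 7 × 1.5% × €330,860.37 = €34,740.34… (below the 30% cap of €99,258.11…)
Interest (12.6%/yr ÷ 12 = 1.05%/month): €330,860.37 × ((1 + 0.0105)^7 − 1) = €25,097.8087…
Total = €330,860.37 + €34,740.3389… + €25,097.8087… = €390,698.52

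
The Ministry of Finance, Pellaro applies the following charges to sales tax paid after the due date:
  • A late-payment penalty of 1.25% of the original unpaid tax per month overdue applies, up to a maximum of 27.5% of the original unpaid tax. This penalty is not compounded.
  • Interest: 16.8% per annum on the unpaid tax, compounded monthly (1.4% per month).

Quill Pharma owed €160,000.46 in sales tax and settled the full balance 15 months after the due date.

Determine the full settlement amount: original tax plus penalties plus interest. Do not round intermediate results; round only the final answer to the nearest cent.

Penalty: 15 × 1.25% × €160,000.46 = €30,000.09… (below the 27.5% cap of €44,000.13…)
Interest: €160,000.46 × ((1 + 0.014)^15 − 1) = €160,000.46 × 0.2318826… = €37,101.3245…
Total = €160,000.46 + €30,000.0863… + €37,101.3245… = €227,101.87

€227,101.87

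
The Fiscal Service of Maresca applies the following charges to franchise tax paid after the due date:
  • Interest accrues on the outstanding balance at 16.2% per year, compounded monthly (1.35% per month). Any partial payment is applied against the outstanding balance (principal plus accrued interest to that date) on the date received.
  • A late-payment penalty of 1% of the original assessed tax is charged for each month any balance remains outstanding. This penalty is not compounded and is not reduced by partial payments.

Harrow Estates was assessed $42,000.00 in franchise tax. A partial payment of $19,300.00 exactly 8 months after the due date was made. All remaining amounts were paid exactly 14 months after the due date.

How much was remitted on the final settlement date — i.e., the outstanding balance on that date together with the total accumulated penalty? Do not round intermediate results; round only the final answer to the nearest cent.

Balance at month 8: $42,000.0000 × (1 + 0.0135)^8 = $46,756.2115…
After $19,300.00 payment: $46,756.2115… − $19,300.00 = $27,456.2115…
Balance at month 14: $27,456.2115… × (1 + 0.0135)^6 = $29,756.5879…
Penalty: 14 × 1% × $42,000.00 = $5,880.00
Final settlement = outstanding balance + penalty = $29,756.5879… + $5,880.00 = $35,636.59

$35,636.59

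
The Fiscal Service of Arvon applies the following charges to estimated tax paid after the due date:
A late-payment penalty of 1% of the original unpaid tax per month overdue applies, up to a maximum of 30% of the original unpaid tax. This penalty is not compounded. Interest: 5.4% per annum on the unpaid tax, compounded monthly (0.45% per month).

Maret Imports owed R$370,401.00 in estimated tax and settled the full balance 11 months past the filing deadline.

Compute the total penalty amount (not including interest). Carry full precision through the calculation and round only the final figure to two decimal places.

R$40,744.11

Penalty: 11 × 1% × R$370,401.00 = R$40,744.11 (below the 30% cap of R$111,120.30)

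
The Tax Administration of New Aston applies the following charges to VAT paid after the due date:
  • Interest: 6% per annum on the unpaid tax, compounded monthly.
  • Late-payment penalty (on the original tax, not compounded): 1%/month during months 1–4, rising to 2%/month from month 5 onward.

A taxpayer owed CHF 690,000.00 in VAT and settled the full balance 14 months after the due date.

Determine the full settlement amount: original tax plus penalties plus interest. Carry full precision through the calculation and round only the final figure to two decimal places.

Penalty, months 1–4: 4 × 1% × CHF 690,000.00 = CHF 27,600.00
Penalty, months 5–14: 10 × 2% × CHF 690,000.00 = CHF 138,000.00
Interest (6%/yr ÷ 12 = 0.5%/month): CHF 690,000.00 × ((1 + 0.005)^14 − 1) = CHF 49,901.5810…
Total = CHF 690,000.00 + CHF 165,600.0000 + CHF 49,901.5810… = CHF 905,501.58

CHF 905,501.58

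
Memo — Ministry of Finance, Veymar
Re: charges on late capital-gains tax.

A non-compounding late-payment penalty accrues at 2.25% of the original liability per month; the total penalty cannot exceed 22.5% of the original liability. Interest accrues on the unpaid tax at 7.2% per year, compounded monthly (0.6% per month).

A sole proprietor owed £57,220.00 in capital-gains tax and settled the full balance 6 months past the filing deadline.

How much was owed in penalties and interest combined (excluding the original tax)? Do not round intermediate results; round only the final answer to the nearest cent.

Penalty: 6 × 2.25% × £57,220.00 = £7,724.70 (below the 22.5% cap of £12,874.50)
Interest: £57,220.00 × ((1 + 0.006)^6 − 1) = £57,220.00 × 0.0365443… = £2,091.0671…
Penalties + interest = £7,724.7000 + £2,091.0671… = £9,815.77

£9,815.77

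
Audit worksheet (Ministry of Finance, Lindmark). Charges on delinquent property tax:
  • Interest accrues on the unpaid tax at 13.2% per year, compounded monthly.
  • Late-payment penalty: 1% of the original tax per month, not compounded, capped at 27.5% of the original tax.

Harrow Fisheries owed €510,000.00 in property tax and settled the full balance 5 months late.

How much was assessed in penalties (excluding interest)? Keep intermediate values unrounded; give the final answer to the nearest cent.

€25,500.00

Penalty: 5 × 1% × €510,000.00 = €25,500.00 (below the 27.5% cap of €140,250.00)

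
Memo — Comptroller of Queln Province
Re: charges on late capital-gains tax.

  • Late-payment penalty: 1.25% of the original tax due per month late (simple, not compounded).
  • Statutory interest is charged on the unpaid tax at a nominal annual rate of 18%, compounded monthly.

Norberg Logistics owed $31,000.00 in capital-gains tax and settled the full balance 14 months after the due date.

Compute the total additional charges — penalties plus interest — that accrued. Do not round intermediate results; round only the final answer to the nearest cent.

Late-payment penalty = 1.25% × $31,000.00 × 14 mo = $5,425.00
Interest (18%/yr ÷ 12 = 1.5%/month): $31,000.00 × ((1 + 0.015)^14 − 1) = $7,184.4277…
Penalties + interest = $5,425.0000 + $7,184.4277… = $12,609.43

$12,609.43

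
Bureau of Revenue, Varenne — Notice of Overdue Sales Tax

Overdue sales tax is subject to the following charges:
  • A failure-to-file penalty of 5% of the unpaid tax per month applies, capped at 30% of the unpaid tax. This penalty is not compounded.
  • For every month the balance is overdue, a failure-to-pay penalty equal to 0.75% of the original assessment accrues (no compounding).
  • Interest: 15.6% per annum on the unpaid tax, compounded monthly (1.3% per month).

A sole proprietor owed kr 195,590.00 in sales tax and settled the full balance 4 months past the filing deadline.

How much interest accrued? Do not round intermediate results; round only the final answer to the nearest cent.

Interest: kr 195,590.00 × ((1 + 0.013)^4 − 1) = kr 195,590.00 × 0.0530228… = kr 10,370.7327…

kr 10,370.73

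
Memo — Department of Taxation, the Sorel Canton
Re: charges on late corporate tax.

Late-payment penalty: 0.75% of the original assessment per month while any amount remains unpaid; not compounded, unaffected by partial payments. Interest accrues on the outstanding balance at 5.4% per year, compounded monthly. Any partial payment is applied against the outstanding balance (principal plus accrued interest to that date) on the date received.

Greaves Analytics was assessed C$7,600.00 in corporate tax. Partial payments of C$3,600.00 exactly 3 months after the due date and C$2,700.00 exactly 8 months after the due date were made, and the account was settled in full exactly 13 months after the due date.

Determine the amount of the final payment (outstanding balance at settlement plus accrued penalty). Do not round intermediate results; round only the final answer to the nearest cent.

C$2,271.19

Monthly rate = 5.4% ÷ 12 = 0.45%
Balance at month 3: C$7,600.0000 × (1 + 0.0045)^3 = C$7,703.0624…
After C$3,600.00 payment: C$7,703.0624… − C$3,600.00 = C$4,103.0624…
Balance at month 8: C$4,103.0624… × (1 + 0.0045)^5 = C$4,196.2159…
After C$2,700.00 payment: C$4,196.2159… − C$2,700.00 = C$1,496.2159…
Balance at month 13: C$1,496.2159… × (1 + 0.0045)^5 = C$1,530.1851…
Penalty: 13 × 0.75% × C$7,600.00 = C$741.00
Final settlement = outstanding balance + penalty = C$1,530.1851… + C$741.00 = C$2,271.19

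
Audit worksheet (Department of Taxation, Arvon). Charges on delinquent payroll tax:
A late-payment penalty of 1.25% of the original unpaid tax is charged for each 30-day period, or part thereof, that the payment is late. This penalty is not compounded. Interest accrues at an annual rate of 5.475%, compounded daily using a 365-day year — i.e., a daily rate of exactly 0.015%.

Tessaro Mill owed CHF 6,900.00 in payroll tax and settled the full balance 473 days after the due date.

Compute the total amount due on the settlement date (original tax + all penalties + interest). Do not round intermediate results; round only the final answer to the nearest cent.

Penalty periods: ⌈473/30⌉ = 16; penalty = 16 × 1.25% × CHF 6,900.00 = CHF 1,380.00
Interest: CHF 6,900.00 × ((1 + 0.00015)^473 − 1) = CHF 6,900.00 × 0.07352184… = CHF 507.3007…
Total = CHF 6,900.00 + CHF 1,380.0000 + CHF 507.3007… = CHF 8,787.30

CHF 8,787.30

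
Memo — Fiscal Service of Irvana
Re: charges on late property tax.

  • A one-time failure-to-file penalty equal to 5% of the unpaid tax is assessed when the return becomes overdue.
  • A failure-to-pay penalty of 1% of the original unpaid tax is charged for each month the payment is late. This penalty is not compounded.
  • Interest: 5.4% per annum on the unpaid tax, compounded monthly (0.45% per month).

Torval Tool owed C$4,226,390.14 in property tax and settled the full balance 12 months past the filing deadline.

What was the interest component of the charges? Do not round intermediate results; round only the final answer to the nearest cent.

Interest: C$4,226,390.14 × ((1 + 0.0045)^12 − 1) = C$4,226,390.14 × 0.0553568… = C$233,959.2306…

C$233,959.23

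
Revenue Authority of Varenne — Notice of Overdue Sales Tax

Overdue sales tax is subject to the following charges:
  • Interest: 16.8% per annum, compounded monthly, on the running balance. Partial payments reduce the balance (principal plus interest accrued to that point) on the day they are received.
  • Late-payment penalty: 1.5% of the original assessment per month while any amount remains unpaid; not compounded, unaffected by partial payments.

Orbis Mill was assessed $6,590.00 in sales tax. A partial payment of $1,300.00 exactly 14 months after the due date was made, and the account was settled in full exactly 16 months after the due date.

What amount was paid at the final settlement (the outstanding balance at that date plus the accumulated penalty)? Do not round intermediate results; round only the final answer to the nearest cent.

$8,476.71

Monthly rate = 16.8% ÷ 12 = 1.4%
Balance at month 14: $6,590.0000 × (1 + 0.014)^14 = $8,006.0221…
After $1,300.00 payment: $8,006.0221… − $1,300.00 = $6,706.0221…
Balance at month 16: $6,706.0221… × (1 + 0.014)^2 = $6,895.1051…
Penalty: 16 × 1.5% × $6,590.00 = $1,581.60
Final settlement = outstanding balance + penalty = $6,895.1051… + $1,581.60 = $8,476.71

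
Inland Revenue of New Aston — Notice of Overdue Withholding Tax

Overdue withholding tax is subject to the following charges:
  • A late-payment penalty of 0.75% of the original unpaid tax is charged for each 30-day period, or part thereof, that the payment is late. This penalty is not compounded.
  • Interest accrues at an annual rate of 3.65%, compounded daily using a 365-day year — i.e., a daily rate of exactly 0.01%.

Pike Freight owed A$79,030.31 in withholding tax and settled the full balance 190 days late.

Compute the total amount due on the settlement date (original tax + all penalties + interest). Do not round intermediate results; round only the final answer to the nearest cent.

A$84,695.26

Penalty periods: ⌈190/30⌉ = 7; penalty = 7 × 0.75% × A$79,030.31 = A$4,149.09…
Interest: A$79,030.31 × ((1 + 0.0001)^190 − 1) = A$79,030.31 × 0.01918068… = A$1,515.8551…
Total = A$79,030.31 + A$4,149.0913… + A$1,515.8551… = A$84,695.26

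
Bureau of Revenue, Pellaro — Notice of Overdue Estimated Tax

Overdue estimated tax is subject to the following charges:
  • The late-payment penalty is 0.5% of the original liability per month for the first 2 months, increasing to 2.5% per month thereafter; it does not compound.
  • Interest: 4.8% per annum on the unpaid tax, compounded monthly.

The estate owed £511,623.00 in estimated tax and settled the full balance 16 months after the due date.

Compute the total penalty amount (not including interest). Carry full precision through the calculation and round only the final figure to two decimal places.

Penalty, months 1–2: 2 × 0.5% × £511,623.00 = £5,116.23
Penalty, months 3–16: 14 × 2.5% × £511,623.00 = £179,068.05
Total penalty = £5,116.23 + £179,068.05 = £184,184.28

£184,184.28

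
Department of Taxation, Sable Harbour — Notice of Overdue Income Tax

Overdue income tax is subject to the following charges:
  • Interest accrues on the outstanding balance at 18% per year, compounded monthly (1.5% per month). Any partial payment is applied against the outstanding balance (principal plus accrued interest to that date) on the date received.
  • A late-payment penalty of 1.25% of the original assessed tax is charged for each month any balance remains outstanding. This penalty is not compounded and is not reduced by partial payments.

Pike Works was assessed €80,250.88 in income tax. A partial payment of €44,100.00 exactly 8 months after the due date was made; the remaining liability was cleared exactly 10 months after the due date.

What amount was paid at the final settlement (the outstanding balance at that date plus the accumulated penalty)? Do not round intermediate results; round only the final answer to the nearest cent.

€57,732.86

Balance at month 8: €80,250.8800 × (1 + 0.015)^8 = €90,402.0214…
After €44,100.00 payment: €90,402.0214… − €44,100.00 = €46,302.0214…
Balance at month 10: €46,302.0214… × (1 + 0.015)^2 = €47,701.5000…
Penalty: 10 × 1.25% × €80,250.88 = €10,031.36
Final settlement = outstanding balance + penalty = €47,701.5000… + €10,031.36 = €57,732.86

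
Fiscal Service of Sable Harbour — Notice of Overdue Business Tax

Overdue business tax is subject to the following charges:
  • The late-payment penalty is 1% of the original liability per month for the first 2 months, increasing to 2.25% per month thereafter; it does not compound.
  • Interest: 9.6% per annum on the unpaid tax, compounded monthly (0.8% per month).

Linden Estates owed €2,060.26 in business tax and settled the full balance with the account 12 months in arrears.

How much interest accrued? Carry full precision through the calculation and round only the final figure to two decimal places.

€206.72

Interest: €2,060.26 × ((1 + 0.008)^12 − 1) = €2,060.26 × 0.1003387… = €206.7238…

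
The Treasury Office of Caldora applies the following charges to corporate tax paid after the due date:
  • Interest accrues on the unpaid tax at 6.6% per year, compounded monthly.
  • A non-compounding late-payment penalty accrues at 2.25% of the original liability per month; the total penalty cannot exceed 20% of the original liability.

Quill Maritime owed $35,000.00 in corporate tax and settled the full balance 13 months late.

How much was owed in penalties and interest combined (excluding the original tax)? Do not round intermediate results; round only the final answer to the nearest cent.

Penalty (uncapped): 13 × 2.25% × $35,000.00 = $10,237.50; cap = 20% × $35,000.00 = $7,000.00 → penalty = $7,000.00
Interest (6.6%/yr ÷ 12 = 0.55%/month): $35,000.00 × ((1 + 0.0055)^13 − 1) = $2,586.7710…
Penalties + interest = $7,000.0000 + $2,586.7710… = $9,586.77

$9,586.77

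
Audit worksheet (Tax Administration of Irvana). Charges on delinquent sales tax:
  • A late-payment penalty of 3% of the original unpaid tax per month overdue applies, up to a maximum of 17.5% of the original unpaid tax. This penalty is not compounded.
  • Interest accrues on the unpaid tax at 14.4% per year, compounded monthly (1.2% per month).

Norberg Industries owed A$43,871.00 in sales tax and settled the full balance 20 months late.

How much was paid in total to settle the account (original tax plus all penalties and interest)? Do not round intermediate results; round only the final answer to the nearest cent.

A$63,368.78

Penalty (uncapped): 20 × 3% × A$43,871.00 = A$26,322.60; cap = 17.5% × A$43,871.00 = A$7,677.43… → penalty = A$7,677.43…
Interest: A$43,871.00 × ((1 + 0.012)^20 − 1) = A$43,871.00 × 0.2694344… = A$11,820.3549…
Total = A$43,871.00 + A$7,677.4250 + A$11,820.3549… = A$63,368.78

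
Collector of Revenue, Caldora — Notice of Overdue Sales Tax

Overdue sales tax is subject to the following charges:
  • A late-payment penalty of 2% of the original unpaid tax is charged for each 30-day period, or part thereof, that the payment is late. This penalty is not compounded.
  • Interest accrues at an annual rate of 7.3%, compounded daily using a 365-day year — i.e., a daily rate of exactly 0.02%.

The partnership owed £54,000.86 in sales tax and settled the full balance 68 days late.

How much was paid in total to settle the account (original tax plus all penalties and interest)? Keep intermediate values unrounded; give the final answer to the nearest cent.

Penalty periods: ⌈68/30⌉ = 3; penalty = 3 × 2% × £54,000.86 = £3,240.05…
Interest: £54,000.86 × ((1 + 0.0002)^68 − 1) = £54,000.86 × 0.01369152… = £739.3540…
Total = £54,000.86 + £3,240.0516 + £739.3540… = £57,980.27

£57,980.27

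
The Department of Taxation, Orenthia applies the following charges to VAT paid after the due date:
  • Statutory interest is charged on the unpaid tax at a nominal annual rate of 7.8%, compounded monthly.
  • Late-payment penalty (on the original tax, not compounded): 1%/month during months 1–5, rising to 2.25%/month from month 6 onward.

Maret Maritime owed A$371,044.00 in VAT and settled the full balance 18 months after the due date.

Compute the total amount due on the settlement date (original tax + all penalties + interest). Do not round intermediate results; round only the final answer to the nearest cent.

Penalty, months 1–5: 5 × 1% × A$371,044.00 = A$18,552.20
Penalty, months 6–18: 13 × 2.25% × A$371,044.00 = A$108,530.37
Interest (7.8%/yr ÷ 12 = 0.65%/month): A$371,044.00 × ((1 + 0.0065)^18 − 1) = A$45,895.8821…
Total = A$371,044.00 + A$127,082.5700 + A$45,895.8821… = A$544,022.45

A$544,022.45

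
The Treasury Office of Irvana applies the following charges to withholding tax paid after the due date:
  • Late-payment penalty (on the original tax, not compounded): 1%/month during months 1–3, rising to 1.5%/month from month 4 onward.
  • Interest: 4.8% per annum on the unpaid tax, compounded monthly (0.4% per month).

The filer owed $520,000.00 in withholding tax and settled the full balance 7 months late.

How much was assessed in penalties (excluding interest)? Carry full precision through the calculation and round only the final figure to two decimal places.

$46,800.00

Penalty, months 1–3: 3 × 1% × $520,000.00 = $15,600.00
Penalty, months 4–7: 4 × 1.5% × $520,000.00 = $31,200.00
Total penalty = $15,600.00 + $31,200.00 = $46,800.00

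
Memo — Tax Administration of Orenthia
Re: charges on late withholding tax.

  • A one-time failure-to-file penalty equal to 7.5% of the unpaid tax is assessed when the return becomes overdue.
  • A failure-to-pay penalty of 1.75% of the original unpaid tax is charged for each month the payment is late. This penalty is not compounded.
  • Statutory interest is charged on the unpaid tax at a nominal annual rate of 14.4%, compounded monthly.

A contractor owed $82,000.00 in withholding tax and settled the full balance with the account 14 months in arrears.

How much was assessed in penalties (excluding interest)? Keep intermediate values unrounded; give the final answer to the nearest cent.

Failure-to-file penalty: 7.5% × $82,000.00 = $6,150.00
Failure-to-pay penalty: 14 × 1.75% × $82,000.00 = $20,090.00
Total penalty = $6,150.00 + $20,090.00 = $26,240.00

$26,240.00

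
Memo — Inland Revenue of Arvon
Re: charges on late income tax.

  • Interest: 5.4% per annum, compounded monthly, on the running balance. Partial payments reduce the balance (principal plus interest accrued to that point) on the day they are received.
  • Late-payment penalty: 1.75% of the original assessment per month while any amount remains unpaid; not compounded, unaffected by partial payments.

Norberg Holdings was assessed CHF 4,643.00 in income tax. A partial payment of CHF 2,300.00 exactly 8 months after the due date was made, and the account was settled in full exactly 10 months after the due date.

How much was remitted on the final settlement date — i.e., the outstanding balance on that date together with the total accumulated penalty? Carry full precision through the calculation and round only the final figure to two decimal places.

Monthly rate = 5.4% ÷ 12 = 0.45%
Balance at month 8: CHF 4,643.0000 × (1 + 0.0045)^8 = CHF 4,812.8044…
After CHF 2,300.00 payment: CHF 4,812.8044… − CHF 2,300.00 = CHF 2,512.8044…
Balance at month 10: CHF 2,512.8044… × (1 + 0.0045)^2 = CHF 2,535.4705…
Penalty: 10 × 1.75% × CHF 4,643.00 = CHF 812.53…
Final settlement = outstanding balance + penalty = CHF 2,535.4705… + CHF 812.53… = CHF 3,348.00

CHF 3,348.00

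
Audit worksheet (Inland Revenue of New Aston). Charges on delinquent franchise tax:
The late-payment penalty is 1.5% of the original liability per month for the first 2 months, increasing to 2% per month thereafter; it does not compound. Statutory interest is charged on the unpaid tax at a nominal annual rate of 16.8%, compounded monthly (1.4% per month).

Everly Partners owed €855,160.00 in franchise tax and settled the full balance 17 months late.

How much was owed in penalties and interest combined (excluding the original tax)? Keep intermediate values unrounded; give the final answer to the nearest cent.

Penalty, months 1–2: 2 × 1.5% × €855,160.00 = €25,654.80
Penalty, months 3–17: 15 × 2% × €855,160.00 = €256,548.00
Interest: €855,160.00 × ((1 + 0.014)^17 − 1) = €855,160.00 × 0.2666168… = €227,999.9999…
Penalties + interest = €282,202.8000 + €227,999.9999… = €510,202.80

€510,202.80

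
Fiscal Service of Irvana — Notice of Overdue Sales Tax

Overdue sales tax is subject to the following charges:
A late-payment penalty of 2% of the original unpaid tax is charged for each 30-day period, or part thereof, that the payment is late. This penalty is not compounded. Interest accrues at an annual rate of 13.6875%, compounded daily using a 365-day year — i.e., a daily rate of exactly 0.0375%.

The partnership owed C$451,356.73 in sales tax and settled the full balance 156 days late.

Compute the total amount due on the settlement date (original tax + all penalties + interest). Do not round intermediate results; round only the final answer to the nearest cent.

C$532,706.27

Penalty periods: ⌈156/30⌉ = 6; penalty = 6 × 2% × C$451,356.73 = C$54,162.81…
Interest: C$451,356.73 × ((1 + 0.000375)^156 − 1) = C$451,356.73 × 0.06023336… = C$27,186.7320…
Total = C$451,356.73 + C$54,162.8076 + C$27,186.7320… = C$532,706.27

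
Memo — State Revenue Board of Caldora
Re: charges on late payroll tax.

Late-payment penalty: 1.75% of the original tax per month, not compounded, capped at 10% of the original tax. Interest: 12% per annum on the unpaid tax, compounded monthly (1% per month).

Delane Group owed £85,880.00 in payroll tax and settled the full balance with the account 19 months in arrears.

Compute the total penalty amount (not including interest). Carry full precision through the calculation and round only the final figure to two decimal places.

Penalty (uncapped): 19 × 1.75% × £85,880.00 = £28,555.10; cap = 10% × £85,880.00 = £8,588.00 → penalty = £8,588.00

£8,588.00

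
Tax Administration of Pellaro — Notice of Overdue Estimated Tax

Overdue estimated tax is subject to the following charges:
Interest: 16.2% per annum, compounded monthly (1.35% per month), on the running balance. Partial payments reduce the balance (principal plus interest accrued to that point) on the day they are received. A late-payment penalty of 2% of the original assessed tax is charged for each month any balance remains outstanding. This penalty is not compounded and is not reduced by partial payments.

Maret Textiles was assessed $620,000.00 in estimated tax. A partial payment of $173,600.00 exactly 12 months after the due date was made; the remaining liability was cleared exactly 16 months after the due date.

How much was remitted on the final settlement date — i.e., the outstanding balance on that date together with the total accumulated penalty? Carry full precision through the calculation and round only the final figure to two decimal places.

Balance at month 12: $620,000.0000 × (1 + 0.0135)^12 = $728,243.6825…
After $173,600.00 payment: $728,243.6825… − $173,600.00 = $554,643.6825…
Balance at month 16: $554,643.6825… × (1 + 0.0135)^4 = $585,206.4212…
Penalty: 16 × 2% × $620,000.00 = $198,400.00
Final settlement = outstanding balance + penalty = $585,206.4212… + $198,400.00 = $783,606.42

$783,606.42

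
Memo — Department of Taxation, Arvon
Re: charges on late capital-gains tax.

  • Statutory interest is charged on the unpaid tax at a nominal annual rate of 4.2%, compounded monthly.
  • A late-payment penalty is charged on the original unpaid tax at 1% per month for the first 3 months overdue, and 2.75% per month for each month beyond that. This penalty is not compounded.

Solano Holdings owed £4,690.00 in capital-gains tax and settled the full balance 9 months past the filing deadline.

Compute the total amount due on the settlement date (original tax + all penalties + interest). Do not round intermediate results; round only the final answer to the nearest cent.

£5,754.37

Penalty, months 1–3: 3 × 1% × £4,690.00 = £140.70
Penalty, months 4–9: 6 × 2.75% × £4,690.00 = £773.85
Interest (4.2%/yr ÷ 12 = 0.35%/month): £4,690.00 × ((1 + 0.0035)^9 − 1) = £149.8203…
Total = £4,690.00 + £914.5500 + £149.8203… = £5,754.37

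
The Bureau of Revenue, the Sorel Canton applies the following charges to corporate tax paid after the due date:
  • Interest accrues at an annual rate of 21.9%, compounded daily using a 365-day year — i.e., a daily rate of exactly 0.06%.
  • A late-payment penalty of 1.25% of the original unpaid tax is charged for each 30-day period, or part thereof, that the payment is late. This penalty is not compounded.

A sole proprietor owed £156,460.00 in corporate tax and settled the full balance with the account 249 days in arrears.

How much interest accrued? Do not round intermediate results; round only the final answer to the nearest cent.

£25,203.41

Interest: £156,460.00 × ((1 + 0.0006)^249 − 1) = £156,460.00 × 0.16108533… = £25,203.4109…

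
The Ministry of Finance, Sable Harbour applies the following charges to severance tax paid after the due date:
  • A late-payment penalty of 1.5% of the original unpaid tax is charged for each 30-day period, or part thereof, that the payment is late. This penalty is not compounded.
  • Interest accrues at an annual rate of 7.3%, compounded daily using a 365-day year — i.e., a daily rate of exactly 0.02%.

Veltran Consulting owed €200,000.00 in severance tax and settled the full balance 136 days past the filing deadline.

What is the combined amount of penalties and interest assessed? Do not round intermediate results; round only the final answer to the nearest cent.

Penalty periods: ⌈136/30⌉ = 5; penalty = 5 × 1.5% × €200,000.00 = €15,000.00
Interest: €200,000.00 × ((1 + 0.0002)^136 − 1) = €200,000.00 × 0.02757050… = €5,514.1004…
Penalties + interest = €15,000.0000 + €5,514.1004… = €20,514.10

€20,514.10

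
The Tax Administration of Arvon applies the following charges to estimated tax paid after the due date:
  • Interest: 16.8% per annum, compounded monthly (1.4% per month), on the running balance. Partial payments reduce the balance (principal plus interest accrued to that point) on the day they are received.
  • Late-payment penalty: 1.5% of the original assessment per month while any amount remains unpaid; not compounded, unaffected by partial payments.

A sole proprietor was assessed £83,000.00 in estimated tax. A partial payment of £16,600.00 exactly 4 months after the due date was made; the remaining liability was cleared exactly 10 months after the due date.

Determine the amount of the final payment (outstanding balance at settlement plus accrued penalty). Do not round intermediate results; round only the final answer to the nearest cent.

Balance at month 4: £83,000.0000 × (1 + 0.014)^4 = £87,746.5222…
After £16,600.00 payment: £87,746.5222… − £16,600.00 = £71,146.5222…
Balance at month 10: £71,146.5222… × (1 + 0.014)^6 = £77,335.9466…
Penalty: 10 × 1.5% × £83,000.00 = £12,450.00
Final settlement = outstanding balance + penalty = £77,335.9466… + £12,450.00 = £89,785.95

£89,785.95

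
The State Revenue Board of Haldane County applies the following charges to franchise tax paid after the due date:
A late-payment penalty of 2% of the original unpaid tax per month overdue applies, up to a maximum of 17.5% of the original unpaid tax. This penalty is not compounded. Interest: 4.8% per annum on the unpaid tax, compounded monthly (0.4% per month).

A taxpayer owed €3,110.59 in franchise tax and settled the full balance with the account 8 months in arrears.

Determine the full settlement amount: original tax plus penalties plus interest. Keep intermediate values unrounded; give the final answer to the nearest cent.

Penalty: 8 × 2% × €3,110.59 = €497.69… (below the 17.5% cap of €544.35…)
Interest: €3,110.59 × ((1 + 0.004)^8 − 1) = €3,110.59 × 0.0324516… = €100.9436…
Total = €3,110.59 + €497.6944 + €100.9436… = €3,709.23

€3,709.23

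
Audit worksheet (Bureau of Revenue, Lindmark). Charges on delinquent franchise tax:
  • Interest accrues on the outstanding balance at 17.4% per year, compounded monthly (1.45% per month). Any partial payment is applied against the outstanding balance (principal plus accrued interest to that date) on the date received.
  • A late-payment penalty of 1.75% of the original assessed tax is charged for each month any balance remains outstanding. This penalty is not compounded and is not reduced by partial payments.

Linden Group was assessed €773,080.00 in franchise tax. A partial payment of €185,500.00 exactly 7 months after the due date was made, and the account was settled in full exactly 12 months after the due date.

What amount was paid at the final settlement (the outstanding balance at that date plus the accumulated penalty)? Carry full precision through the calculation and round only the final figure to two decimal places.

€881,861.72

Balance at month 7: €773,080.0000 × (1 + 0.0145)^7 = €855,044.6571…
After €185,500.00 payment: €855,044.6571… − €185,500.00 = €669,544.6571…
Balance at month 12: €669,544.6571… × (1 + 0.0145)^5 = €719,514.9227…
Penalty: 12 × 1.75% × €773,080.00 = €162,346.80
Final settlement = outstanding balance + penalty = €719,514.9227… + €162,346.80 = €881,861.72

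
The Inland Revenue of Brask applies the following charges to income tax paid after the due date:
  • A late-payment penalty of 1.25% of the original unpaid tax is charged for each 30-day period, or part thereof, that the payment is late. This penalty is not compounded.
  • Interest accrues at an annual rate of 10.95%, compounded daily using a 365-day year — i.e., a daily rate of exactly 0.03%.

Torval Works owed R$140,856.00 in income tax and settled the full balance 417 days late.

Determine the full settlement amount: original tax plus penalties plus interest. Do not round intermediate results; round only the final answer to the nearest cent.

Penalty periods: ⌈417/30⌉ = 14; penalty = 14 × 1.25% × R$140,856.00 = R$24,649.80
Interest: R$140,856.00 × ((1 + 0.0003)^417 − 1) = R$140,856.00 × 0.13324051… = R$18,767.7256…
Total = R$140,856.00 + R$24,649.8000 + R$18,767.7256… = R$184,273.53

R$184,273.53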